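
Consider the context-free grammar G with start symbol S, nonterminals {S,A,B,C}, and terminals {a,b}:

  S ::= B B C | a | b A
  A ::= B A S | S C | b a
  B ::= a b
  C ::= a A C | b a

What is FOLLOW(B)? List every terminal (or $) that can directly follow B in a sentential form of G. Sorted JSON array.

Compute FIRST by fixpoint:
round 1:
  A via A→b a: +{b}
  B via B→a b: +{a}
  C via C→a A C: +{a}
  C via C→b a: +{b}
  S via S→B B C: +{a}
  S via S→b A: +{b}
  FIRST[S]={a,b}  FIRST[A]={b}  FIRST[B]={a}  FIRST[C]={a,b}
round 2:
  A via A→B A S: +{a}
  FIRST[S]={a,b}  FIRST[A]={a,b}  FIRST[B]={a}  FIRST[C]={a,b}
round 3: — fixpoint
  FIRST[S]={a,b}  FIRST[A]={a,b}  FIRST[B]={a}  FIRST[C]={a,b}

FOLLOW sets:
seed FOLLOW(S) with $
iter 1:
  A→B A S: FOLLOW(B) ⊇ FIRST(A) = {a,b}; new: +{a,b}
  A→B A S: FOLLOW(A) ⊇ FIRST(S) = {a,b}; new: +{a,b}
  A→B A S: FOLLOW(S) ⊇ FOLLOW(A) ⊇ {a,b}; new: +{a,b}
  A→S C: FOLLOW(C) ⊇ FOLLOW(A) ⊇ {a,b}; new: +{a,b}
  S→B B C: FOLLOW(C) ⊇ FOLLOW(S) ⊇ {$,a,b}; new: +{$}
  S→b A: FOLLOW(A) ⊇ FOLLOW(S) ⊇ {$,a,b}; new: +{$}
  S: {$,a,b}  A: {$,a,b}  B: {a,b}  C: {$,a,b}
iter 2: (stable)
  S: {$,a,b}  A: {$,a,b}  B: {a,b}  C: {$,a,b}

FOLLOW(B) = ["a", "b"]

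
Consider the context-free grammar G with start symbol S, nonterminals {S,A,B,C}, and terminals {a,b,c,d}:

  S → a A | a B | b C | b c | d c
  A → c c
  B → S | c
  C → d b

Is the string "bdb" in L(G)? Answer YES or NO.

Convert to CNF:
  S -> T1 A | T1 B | T2 C | T2 T0 | T3 T0
  A -> T0 T0
  B -> T1 A | T1 B | T2 C | T2 T0 | T3 T0 | c
  C -> T3 T2
  T0 -> c
  T1 -> a
  T2 -> b
  T3 -> d

Fill CYK table bottom-up:
  cell(0,0) b: {T2}  orig:{}
  cell(1,1) d: {T3}  orig:{}
  cell(2,2) b: {T2}  orig:{}
  cell(0,1) bd: ∅
  cell(1,2) db: {C}
  cell(0,2) bdb: {B,S}

S ∈ T[0,2] ⇒ YES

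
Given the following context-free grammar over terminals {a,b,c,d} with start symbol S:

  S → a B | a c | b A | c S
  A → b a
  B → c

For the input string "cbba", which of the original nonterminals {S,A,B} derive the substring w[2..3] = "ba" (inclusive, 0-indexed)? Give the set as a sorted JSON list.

Convert to CNF:
  S -> T0 A | T1 B | T1 T2 | T2 S
  A -> T0 T1
  B -> c
  T0 -> b
  T1 -> a
  T2 -> c

Fill CYK table bottom-up (cells [i..j] with 2 ≤ i ≤ j ≤ 3 only):
  cell(2,2) b: {T0}  orig:{}
  cell(3,3) a: {T1}  orig:{}
  cell(2,3) ba: {A}

Original NTs in T[2,3] deriving "ba": ["A"]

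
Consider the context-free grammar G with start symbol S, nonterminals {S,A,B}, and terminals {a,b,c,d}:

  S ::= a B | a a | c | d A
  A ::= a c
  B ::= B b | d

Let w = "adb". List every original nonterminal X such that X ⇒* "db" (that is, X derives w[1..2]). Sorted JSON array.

Convert to CNF:
  S -> T0 B | T0 T0 | T3 A | c
  A -> T0 T1
  B -> B T2 | d
  T0 -> a
  T1 -> c
  T2 -> b
  T3 -> d

CYK fill — only the sub-triangle for w[1..2]:
  [1..1]={B,T3}  "d"  orig:{B}
  [2..2]={T2}  "b"  orig:{}
  [1..2]={B}  "db"

Original NTs in T[1,2] deriving "db": ["B"]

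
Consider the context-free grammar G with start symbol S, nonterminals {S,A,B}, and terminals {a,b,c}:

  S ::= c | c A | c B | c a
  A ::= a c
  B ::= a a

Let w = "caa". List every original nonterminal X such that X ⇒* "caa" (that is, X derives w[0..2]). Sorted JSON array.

Convert to CNF:
  S -> T1 A | T1 B | T1 T0 | c
  A -> T0 T1
  B -> T0 T0
  T0 -> a
  T1 -> c

Fill CYK table bottom-up (cells [i..j] with 0 ≤ i ≤ j ≤ 2 only):
  [0..0]={S,T1}  "c"  orig:{S}
  [1..1]={T0}  "a"  orig:{}
  [2..2]={T0}  "a"  orig:{}
  [0..1]={S}  "ca"
  [1..2]={B}  "aa"
  [0..2]={S}  "caa"

Original NTs in T[0,2] deriving "caa": ["S"]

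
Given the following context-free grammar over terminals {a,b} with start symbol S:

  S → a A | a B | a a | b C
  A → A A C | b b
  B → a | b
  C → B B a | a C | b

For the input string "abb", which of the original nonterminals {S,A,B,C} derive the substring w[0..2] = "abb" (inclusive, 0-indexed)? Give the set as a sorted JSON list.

CNF form of G:
  S -> T0 C | T1 A | T1 B | T1 T1
  A -> A X2 | T0 T0
  B -> a | b
  C -> B X3 | T1 C | b
  T0 -> b
  T1 -> a
  X2 -> A C
  X3 -> B T1

CYK table (by increasing span), restricted to cells inside w[0..2]:
  T[0,0] 'a' = {B,T1}  orig:{B}
  T[1,1] 'b' = {B,C,T0}  orig:{B,C}
  T[2,2] 'b' = {B,C,T0}  orig:{B,C}
  T[0,1] 'ab' = {C,S}
  T[1,2] 'bb' = {A,S}
  T[0,2] 'abb' = {S}

Original NTs in T[0,2] deriving "abb": ["S"]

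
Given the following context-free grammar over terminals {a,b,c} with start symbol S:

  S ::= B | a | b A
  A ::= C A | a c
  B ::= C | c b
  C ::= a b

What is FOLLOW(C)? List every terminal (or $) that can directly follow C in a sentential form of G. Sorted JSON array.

FIRST iteration:
pass 1:
  A via A→a c: +{a}
  B via B→c b: +{c}
  C via C→a b: +{a}
  S via S→B: +{c}
  S via S→a: +{a}
  S via S→b A: +{b}
  S: {a,b,c}  A: {a}  B: {c}  C: {a}
pass 2:
  B via B→C: +{a}
  S: {a,b,c}  A: {a}  B: {a,c}  C: {a}
pass 3: (stable)
  S: {a,b,c}  A: {a}  B: {a,c}  C: {a}

FOLLOW sets:
seed FOLLOW(S) with $
round 1:
  A→C A: FOLLOW(C) ⊇ FIRST(A) = {a}; new: +{a}
  S→B: FOLLOW(B) ⊇ FOLLOW(S) ⊇ {$}; new: +{$}
  S→b A: FOLLOW(A) ⊇ FOLLOW(S) ⊇ {$}; new: +{$}
  S: {$}  A: {$}  B: {$}  C: {a}
round 2:
  B→C: FOLLOW(C) ⊇ FOLLOW(B) ⊇ {$}; new: +{$}
  S: {$}  A: {$}  B: {$}  C: {$,a}
round 3: — fixpoint
  S: {$}  A: {$}  B: {$}  C: {$,a}

FOLLOW(C) = ["$", "a"]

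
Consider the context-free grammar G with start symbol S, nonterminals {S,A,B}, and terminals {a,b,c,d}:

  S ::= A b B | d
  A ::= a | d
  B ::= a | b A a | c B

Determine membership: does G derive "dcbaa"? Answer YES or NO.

Convert to CNF:
  S -> A X4 | d
  A -> a | d
  B -> T0 X3 | T2 B | a
  T0 -> b
  T1 -> a
  T2 -> c
  X3 -> A T1
  X4 -> T0 B

CYK table (by increasing span):
  cell(0,0) d: {A,S}
  cell(1,1) c: {T2}  orig:{}
  cell(2,2) b: {T0}  orig:{}
  cell(3,3) a: {A,B,T1}  orig:{A,B}
  cell(4,4) a: {A,B,T1}  orig:{A,B}
  cell(0,1) dc: ∅
  cell(1,2) cb: ∅
  cell(2,3) ba: {X4}  orig:{}
  cell(3,4) aa: {X3}  orig:{}
  cell(0,2) dcb: ∅
  cell(1,3) cba: ∅
  cell(2,4) baa: {B}
  cell(0,3) dcba: ∅
  cell(1,4) cbaa: {B}
  cell(0,4) dcbaa: ∅

S ∉ T[0,4] ⇒ NO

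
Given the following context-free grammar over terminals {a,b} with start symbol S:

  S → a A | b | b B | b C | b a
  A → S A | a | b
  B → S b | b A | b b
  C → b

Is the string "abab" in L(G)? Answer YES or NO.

Convert to CNF:
  S -> T0 B | T0 C | T0 T1 | T1 A | b
  A -> S A | a | b
  B -> S T0 | T0 A | T0 T0
  C -> b
  T0 -> b
  T1 -> a

CYK table (by increasing span):
  [0..0]={A,T1}  "a"  orig:{A}
  [1..1]={A,C,S,T0}  "b"  orig:{A,C,S}
  [2..2]={A,T1}  "a"  orig:{A}
  [3..3]={A,C,S,T0}  "b"  orig:{A,C,S}
  [0..1]={S}  "ab"
  [1..2]={A,B,S}  "ba"
  [2..3]={S}  "ab"
  [0..2]={A,S}  "aba"
  [1..3]={A,B}  "bab"
  [0..3]={A,B,S}  "abab"

S ∈ T[0,3] ⇒ YES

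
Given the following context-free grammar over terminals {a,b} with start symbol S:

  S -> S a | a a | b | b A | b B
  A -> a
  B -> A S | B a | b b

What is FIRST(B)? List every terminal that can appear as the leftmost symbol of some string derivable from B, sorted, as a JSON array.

Compute FIRST by fixpoint:
round 1:
  A via A→a: +{a}
  B via B→A S: +{a}
  B via B→b b: +{b}
  S via S→a a: +{a}
  S via S→b: +{b}
  FIRST(S)={a,b}  FIRST(A)={a}  FIRST(B)={a,b}
round 2: done
  FIRST(S)={a,b}  FIRST(A)={a}  FIRST(B)={a,b}

FIRST(B) = ["a", "b"]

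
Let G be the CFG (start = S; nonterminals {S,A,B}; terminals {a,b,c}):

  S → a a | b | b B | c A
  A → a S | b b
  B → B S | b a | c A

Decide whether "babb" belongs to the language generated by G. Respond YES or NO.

Convert to CNF:
  S -> T0 T0 | T1 B | T2 A | b
  A -> T0 S | T1 T1
  B -> B S | T1 T0 | T2 A
  T0 -> a
  T1 -> b
  T2 -> c

CYK fill:
  T[0,0] 'b' = {S,T1}  orig:{S}
  T[1,1] 'a' = {T0}  orig:{}
  T[2,2] 'b' = {S,T1}  orig:{S}
  T[3,3] 'b' = {S,T1}  orig:{S}
  T[0,1] 'ba' = {B}
  T[1,2] 'ab' = {A}
  T[2,3] 'bb' = {A}
  T[0,2] 'bab' = {B}
  T[1,3] 'abb' = ∅
  T[0,3] 'babb' = {B}

S ∉ T[0,3] ⇒ NO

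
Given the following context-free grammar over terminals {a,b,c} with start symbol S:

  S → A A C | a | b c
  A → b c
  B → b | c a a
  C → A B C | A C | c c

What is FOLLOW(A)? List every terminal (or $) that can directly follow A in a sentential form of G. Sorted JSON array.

FIRST sets, iterate to fixpoint:
[1]
  A via A→b c: +{b}
  B via B→b: +{b}
  B via B→c a a: +{c}
  C via C→A B C: +{b}
  C via C→c c: +{c}
  S via S→A A C: +{b}
  S via S→a: +{a}
  FIRST(S)={a,b}  FIRST(A)={b}  FIRST(B)={b,c}  FIRST(C)={b,c}
[2] (no change)
  FIRST(S)={a,b}  FIRST(A)={b}  FIRST(B)={b,c}  FIRST(C)={b,c}

FOLLOW sets:
seed FOLLOW(S) with $
iter 1:
  C→A B C: FOLLOW(A) ⊇ FIRST(B) = {b,c}; new: +{b,c}
  C→A B C: FOLLOW(B) ⊇ FIRST(C) = {b,c}; new: +{b,c}
  S→A A C: FOLLOW(C) ⊇ FOLLOW(S) ⊇ {$}; new: +{$}
  S: {$}  A: {b,c}  B: {b,c}  C: {$}
iter 2: (stable)
  S: {$}  A: {b,c}  B: {b,c}  C: {$}

FOLLOW(A) = ["b", "c"]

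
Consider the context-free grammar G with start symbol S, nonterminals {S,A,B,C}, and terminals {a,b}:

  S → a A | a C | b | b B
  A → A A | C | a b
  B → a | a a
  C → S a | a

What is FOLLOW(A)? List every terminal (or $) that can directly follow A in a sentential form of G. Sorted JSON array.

Compute FIRST by fixpoint:
iter 1:
  A via A→a b: +{a}
  B via B→a: +{a}
  C via C→a: +{a}
  S via S→a A: +{a}
  S via S→b: +{b}
  FIRST[S]={a,b}  FIRST[A]={a}  FIRST[B]={a}  FIRST[C]={a}
iter 2:
  C via C→S a: +{b}
  FIRST[S]={a,b}  FIRST[A]={a}  FIRST[B]={a}  FIRST[C]={a,b}
iter 3:
  A via A→C: +{b}
  FIRST[S]={a,b}  FIRST[A]={a,b}  FIRST[B]={a}  FIRST[C]={a,b}
iter 4: (stable)
  FIRST[S]={a,b}  FIRST[A]={a,b}  FIRST[B]={a}  FIRST[C]={a,b}

FOLLOW sets:
seed FOLLOW(S) with $
round 1:
  A→A A: FOLLOW(A) ⊇ FIRST(A) = {a,b}; new: +{a,b}
  A→C: FOLLOW(C) ⊇ FOLLOW(A) ⊇ {a,b}; new: +{a,b}
  C→S a: FOLLOW(S) ⊇ FIRST(a) = {a}; new: +{a}
  S→a A: FOLLOW(A) ⊇ FOLLOW(S) ⊇ {$,a}; new: +{$}
  S→a C: FOLLOW(C) ⊇ FOLLOW(S) ⊇ {$,a}; new: +{$}
  S→b B: FOLLOW(B) ⊇ FOLLOW(S) ⊇ {$,a}; new: +{$,a}
  S: {$,a}  A: {$,a,b}  B: {$,a}  C: {$,a,b}
round 2: (stable)
  S: {$,a}  A: {$,a,b}  B: {$,a}  C: {$,a,b}

FOLLOW(A) = ["$", "a", "b"]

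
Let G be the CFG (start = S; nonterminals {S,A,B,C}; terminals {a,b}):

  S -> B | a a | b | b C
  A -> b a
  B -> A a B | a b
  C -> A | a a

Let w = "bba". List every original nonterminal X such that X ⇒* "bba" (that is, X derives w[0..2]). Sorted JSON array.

CNF form of G:
  S -> A X3 | T0 C | T1 T0 | T1 T1 | b
  A -> T0 T1
  B -> A X2 | T1 T0
  C -> T0 T1 | T1 T1
  T0 -> b
  T1 -> a
  X2 -> T1 B
  X3 -> T1 B

CYK fill, restricted to cells inside w[0..2]:
  cell(0,0) b: {S,T0}  orig:{S}
  cell(1,1) b: {S,T0}  orig:{S}
  cell(2,2) a: {T1}  orig:{}
  cell(0,1) bb: ∅
  cell(1,2) ba: {A,C}
  cell(0,2) bba: {S}

Original NTs in T[0,2] deriving "bba": ["S"]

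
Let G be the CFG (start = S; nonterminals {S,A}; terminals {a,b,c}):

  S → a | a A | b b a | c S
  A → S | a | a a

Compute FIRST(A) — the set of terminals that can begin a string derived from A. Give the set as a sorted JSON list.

Compute FIRST by fixpoint:
round 1:
  A via A→a: +{a}
  S via S→a: +{a}
  S via S→b b a: +{b}
  S via S→c S: +{c}
  S: {a,b,c}  A: {a}
round 2:
  A via A→S: +{b,c}
  S: {a,b,c}  A: {a,b,c}
round 3: — fixpoint
  S: {a,b,c}  A: {a,b,c}

FIRST(A) = ["a", "b", "c"]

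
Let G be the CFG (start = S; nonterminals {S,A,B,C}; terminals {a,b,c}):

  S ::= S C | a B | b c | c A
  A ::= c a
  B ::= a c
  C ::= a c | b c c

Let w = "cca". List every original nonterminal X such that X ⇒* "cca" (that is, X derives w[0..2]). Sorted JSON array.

CNF form of G:
  S -> S C | T0 A | T1 B | T2 T0
  A -> T0 T1
  B -> T1 T0
  C -> T1 T0 | T2 X3
  T0 -> c
  T1 -> a
  T2 -> b
  X3 -> T0 T0

CYK table (by increasing span) (cells [i..j] with 0 ≤ i ≤ j ≤ 2 only):
  T[0,0] 'c' = {T0}  orig:{}
  T[1,1] 'c' = {T0}  orig:{}
  T[2,2] 'a' = {T1}  orig:{}
  T[0,1] 'cc' = {X3}  orig:{}
  T[1,2] 'ca' = {A}
  T[0,2] 'cca' = {S}

Original NTs in T[0,2] deriving "cca": ["S"]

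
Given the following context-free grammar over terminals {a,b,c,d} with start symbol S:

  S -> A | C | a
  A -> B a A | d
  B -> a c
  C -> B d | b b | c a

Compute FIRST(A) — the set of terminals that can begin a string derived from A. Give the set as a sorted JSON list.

Compute FIRST by fixpoint:
[1]
  A via A→d: +{d}
  B via B→a c: +{a}
  C via C→B d: +{a}
  C via C→b b: +{b}
  C via C→c a: +{c}
  S via S→A: +{d}
  S via S→C: +{a,b,c}
  FIRST(S)={a,b,c,d}  FIRST(A)={d}  FIRST(B)={a}  FIRST(C)={a,b,c}
[2]
  A via A→B a A: +{a}
  FIRST(S)={a,b,c,d}  FIRST(A)={a,d}  FIRST(B)={a}  FIRST(C)={a,b,c}
[3] (stable)
  FIRST(S)={a,b,c,d}  FIRST(A)={a,d}  FIRST(B)={a}  FIRST(C)={a,b,c}

FIRST(A) = ["a", "d"]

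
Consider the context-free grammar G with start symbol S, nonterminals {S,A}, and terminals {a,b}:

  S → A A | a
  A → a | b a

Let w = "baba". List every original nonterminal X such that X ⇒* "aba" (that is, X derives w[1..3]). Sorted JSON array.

CNF form of G:
  S -> A A | a
  A -> T0 T1 | a
  T0 -> b
  T1 -> a

CYK table (by increasing span) — only the sub-triangle for w[1..3]:
  T[1,1] 'a' = {A,S,T1}  orig:{A,S}
  T[2,2] 'b' = {T0}  orig:{}
  T[3,3] 'a' = {A,S,T1}  orig:{A,S}
  T[1,2] 'ab' = ∅
  T[2,3] 'ba' = {A}
  T[1,3] 'aba' = {S}

Original NTs in T[1,3] deriving "aba": ["S"]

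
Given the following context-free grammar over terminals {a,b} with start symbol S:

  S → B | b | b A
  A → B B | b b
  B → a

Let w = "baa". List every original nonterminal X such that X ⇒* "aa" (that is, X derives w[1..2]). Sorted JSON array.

CNF form of G:
  S -> T0 A | a | b
  A -> B B | T0 T0
  B -> a
  T0 -> b

CYK fill, restricted to cells inside w[1..2]:
  T[1,1] 'a' = {B,S}
  T[2,2] 'a' = {B,S}
  T[1,2] 'aa' = {A}

Original NTs in T[1,2] deriving "aa": ["A"]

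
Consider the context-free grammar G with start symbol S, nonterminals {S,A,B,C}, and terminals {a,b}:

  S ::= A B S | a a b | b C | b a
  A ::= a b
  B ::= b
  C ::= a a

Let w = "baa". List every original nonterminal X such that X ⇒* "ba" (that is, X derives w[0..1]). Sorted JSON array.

CNF form of G:
  S -> A X2 | T0 X3 | T1 C | T1 T0
  A -> T0 T1
  B -> b
  C -> T0 T0
  T0 -> a
  T1 -> b
  X2 -> B S
  X3 -> T0 T1

CYK table (by increasing span) (cells [i..j] with 0 ≤ i ≤ j ≤ 1 only):
  T[0,0] 'b' = {B,T1}  orig:{B}
  T[1,1] 'a' = {T0}  orig:{}
  T[0,1] 'ba' = {S}

Original NTs in T[0,1] deriving "ba": ["S"]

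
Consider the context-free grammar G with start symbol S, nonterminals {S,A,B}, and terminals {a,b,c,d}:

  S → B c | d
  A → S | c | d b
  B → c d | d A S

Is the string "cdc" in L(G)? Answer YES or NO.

Convert to CNF:
  S -> B T0 | d
  A -> B T0 | T1 T2 | c | d
  B -> T0 T1 | T1 X3
  T0 -> c
  T1 -> d
  T2 -> b
  X3 -> A S

CYK table (by increasing span):
  cell(0,0) c: {A,T0}  orig:{A}
  cell(1,1) d: {A,S,T1}  orig:{A,S}
  cell(2,2) c: {A,T0}  orig:{A}
  cell(0,1) cd: {B,X3}  orig:{B}
  cell(1,2) dc: ∅
  cell(0,2) cdc: {A,S}

S ∈ T[0,2] ⇒ YES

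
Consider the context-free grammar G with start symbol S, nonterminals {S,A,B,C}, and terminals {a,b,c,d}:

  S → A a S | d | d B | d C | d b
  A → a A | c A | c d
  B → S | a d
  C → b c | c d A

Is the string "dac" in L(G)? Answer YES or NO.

Convert to CNF:
  S -> A X6 | T2 B | T2 C | T2 T3 | d
  A -> T0 A | T1 A | T1 T2
  B -> A X4 | T0 T2 | T2 B | T2 C | T2 T3 | d
  C -> T1 X5 | T3 T1
  T0 -> a
  T1 -> c
  T2 -> d
  T3 -> b
  X4 -> T0 S
  X5 -> T2 A
  X6 -> T0 S

CYK table (by increasing span):
  cell(0,0) d: {B,S,T2}  orig:{B,S}
  cell(1,1) a: {T0}  orig:{}
  cell(2,2) c: {T1}  orig:{}
  cell(0,1) da: ∅
  cell(1,2) ac: ∅
  cell(0,2) dac: ∅

S ∉ T[0,2] ⇒ NO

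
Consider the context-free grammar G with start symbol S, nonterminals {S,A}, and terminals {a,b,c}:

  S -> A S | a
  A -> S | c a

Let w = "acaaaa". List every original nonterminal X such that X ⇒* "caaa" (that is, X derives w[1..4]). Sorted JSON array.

CNF form of G:
  S -> A S | a
  A -> A S | T0 T1 | a
  T0 -> c
  T1 -> a

CYK fill — only the sub-triangle for w[1..4]:
  [1..1]={T0}  "c"  orig:{}
  [2..2]={A,S,T1}  "a"  orig:{A,S}
  [3..3]={A,S,T1}  "a"  orig:{A,S}
  [4..4]={A,S,T1}  "a"  orig:{A,S}
  [1..2]={A}  "ca"
  [2..3]={A,S}  "aa"
  [3..4]={A,S}  "aa"
  [1..3]={A,S}  "caa"
  [2..4]={A,S}  "aaa"
  [1..4]={A,S}  "caaa"

Original NTs in T[1,4] deriving "caaa": ["A", "S"]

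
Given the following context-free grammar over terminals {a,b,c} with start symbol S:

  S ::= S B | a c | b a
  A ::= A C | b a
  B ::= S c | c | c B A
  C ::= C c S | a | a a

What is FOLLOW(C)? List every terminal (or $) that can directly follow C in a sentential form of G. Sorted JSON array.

Compute FIRST by fixpoint:
round 1:
  A via A→b a: +{b}
  B via B→c: +{c}
  C via C→a: +{a}
  S via S→a c: +{a}
  S via S→b a: +{b}
  FIRST[S]={a,b}  FIRST[A]={b}  FIRST[B]={c}  FIRST[C]={a}
round 2:
  B via B→S c: +{a,b}
  FIRST[S]={a,b}  FIRST[A]={b}  FIRST[B]={a,b,c}  FIRST[C]={a}
round 3: (stable)
  FIRST[S]={a,b}  FIRST[A]={b}  FIRST[B]={a,b,c}  FIRST[C]={a}

FOLLOW iteration:
seed FOLLOW(S) with $
iter 1:
  A→A C: FOLLOW(A) ⊇ FIRST(C) = {a}; new: +{a}
  A→A C: FOLLOW(C) ⊇ FOLLOW(A) ⊇ {a}; new: +{a}
  B→S c: FOLLOW(S) ⊇ FIRST(c) = {c}; new: +{c}
  B→c B A: FOLLOW(B) ⊇ FIRST(A) = {b}; new: +{b}
  B→c B A: FOLLOW(A) ⊇ FOLLOW(B) ⊇ {b}; new: +{b}
  C→C c S: FOLLOW(C) ⊇ FIRST(c) = {c}; new: +{c}
  C→C c S: FOLLOW(S) ⊇ FOLLOW(C) ⊇ {a,c}; new: +{a}
  S→S B: FOLLOW(S) ⊇ FIRST(B) = {a,b,c}; new: +{b}
  S→S B: FOLLOW(B) ⊇ FOLLOW(S) ⊇ {$,a,b,c}; new: +{$,a,c}
  S: {$,a,b,c}  A: {a,b}  B: {$,a,b,c}  C: {a,c}
iter 2:
  A→A C: FOLLOW(C) ⊇ FOLLOW(A) ⊇ {a,b}; new: +{b}
  B→c B A: FOLLOW(A) ⊇ FOLLOW(B) ⊇ {$,a,b,c}; new: +{$,c}
  S: {$,a,b,c}  A: {$,a,b,c}  B: {$,a,b,c}  C: {a,b,c}
iter 3:
  A→A C: FOLLOW(C) ⊇ FOLLOW(A) ⊇ {$,a,b,c}; new: +{$}
  S: {$,a,b,c}  A: {$,a,b,c}  B: {$,a,b,c}  C: {$,a,b,c}
iter 4: (stable)
  S: {$,a,b,c}  A: {$,a,b,c}  B: {$,a,b,c}  C: {$,a,b,c}

FOLLOW(C) = ["$", "a", "b", "c"]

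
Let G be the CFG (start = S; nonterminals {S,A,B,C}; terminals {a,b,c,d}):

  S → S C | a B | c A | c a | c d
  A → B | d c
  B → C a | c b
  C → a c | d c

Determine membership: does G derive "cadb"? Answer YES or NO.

CNF form of G:
  S -> S C | T0 B | T1 A | T1 T0 | T1 T3
  A -> C T0 | T1 T2 | T3 T1
  B -> C T0 | T1 T2
  C -> T0 T1 | T3 T1
  T0 -> a
  T1 -> c
  T2 -> b
  T3 -> d

Fill CYK table bottom-up:
  T[0,0] 'c' = {T1}  orig:{}
  T[1,1] 'a' = {T0}  orig:{}
  T[2,2] 'd' = {T3}  orig:{}
  T[3,3] 'b' = {T2}  orig:{}
  T[0,1] 'ca' = {S}
  T[1,2] 'ad' = ∅
  T[2,3] 'db' = ∅
  T[0,2] 'cad' = ∅
  T[1,3] 'adb' = ∅
  T[0,3] 'cadb' = ∅

S ∉ T[0,3] ⇒ NO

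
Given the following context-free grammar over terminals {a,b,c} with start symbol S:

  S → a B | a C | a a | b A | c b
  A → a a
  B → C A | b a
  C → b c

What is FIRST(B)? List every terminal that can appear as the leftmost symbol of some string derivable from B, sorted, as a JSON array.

FIRST sets, iterate to fixpoint:
[1]
  A via A→a a: +{a}
  B via B→b a: +{b}
  C via C→b c: +{b}
  S via S→a B: +{a}
  S via S→b A: +{b}
  S via S→c b: +{c}
  S: {a,b,c}  A: {a}  B: {b}  C: {b}
[2] (stable)
  S: {a,b,c}  A: {a}  B: {b}  C: {b}

FIRST(B) = ["b"]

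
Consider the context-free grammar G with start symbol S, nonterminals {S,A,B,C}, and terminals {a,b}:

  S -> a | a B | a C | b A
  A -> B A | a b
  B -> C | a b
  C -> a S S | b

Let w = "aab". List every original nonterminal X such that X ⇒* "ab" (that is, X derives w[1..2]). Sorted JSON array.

Convert to CNF:
  S -> T0 B | T0 C | T1 A | a
  A -> B A | T0 T1
  B -> T0 T1 | T0 X2 | b
  C -> T0 X3 | b
  T0 -> a
  T1 -> b
  X2 -> S S
  X3 -> S S

Fill CYK table bottom-up (cells [i..j] with 1 ≤ i ≤ j ≤ 2 only):
  T[1,1] 'a' = {S,T0}  orig:{S}
  T[2,2] 'b' = {B,C,T1}  orig:{B,C}
  T[1,2] 'ab' = {A,B,S}

Original NTs in T[1,2] deriving "ab": ["A", "B", "S"]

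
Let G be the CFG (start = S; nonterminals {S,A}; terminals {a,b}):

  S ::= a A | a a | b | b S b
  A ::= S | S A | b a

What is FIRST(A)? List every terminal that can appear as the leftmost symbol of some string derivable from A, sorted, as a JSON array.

Compute FIRST by fixpoint:
[1]
  A via A→b a: +{b}
  S via S→a A: +{a}
  S via S→b: +{b}
  FIRST[S]={a,b}  FIRST[A]={b}
[2]
  A via A→S: +{a}
  FIRST[S]={a,b}  FIRST[A]={a,b}
[3] done
  FIRST[S]={a,b}  FIRST[A]={a,b}

FIRST(A) = ["a", "b"]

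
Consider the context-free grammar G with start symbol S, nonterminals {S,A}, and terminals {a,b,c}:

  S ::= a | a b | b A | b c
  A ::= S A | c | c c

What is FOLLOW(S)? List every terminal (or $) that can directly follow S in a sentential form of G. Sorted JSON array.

Compute FIRST by fixpoint:
iter 1:
  A via A→c: +{c}
  S via S→a: +{a}
  S via S→b A: +{b}
  FIRST(S)={a,b}  FIRST(A)={c}
iter 2:
  A via A→S A: +{a,b}
  FIRST(S)={a,b}  FIRST(A)={a,b,c}
iter 3: (no change)
  FIRST(S)={a,b}  FIRST(A)={a,b,c}

Compute FOLLOW by fixpoint:
seed FOLLOW(S) with $
[1]
  A→S A: FOLLOW(S) ⊇ FIRST(A) = {a,b,c}; new: +{a,b,c}
  S→b A: FOLLOW(A) ⊇ FOLLOW(S) ⊇ {$,a,b,c}; new: +{$,a,b,c}
  S: {$,a,b,c}  A: {$,a,b,c}
[2] (no change)
  S: {$,a,b,c}  A: {$,a,b,c}

FOLLOW(S) = ["$", "a", "b", "c"]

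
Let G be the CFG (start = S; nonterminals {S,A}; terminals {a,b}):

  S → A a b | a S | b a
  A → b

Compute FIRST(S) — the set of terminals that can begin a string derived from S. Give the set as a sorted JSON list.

FIRST iteration:
pass 1:
  A via A→b: +{b}
  S via S→A a b: +{b}
  S via S→a S: +{a}
  FIRST[S]={a,b}  FIRST[A]={b}
pass 2: (stable)
  FIRST[S]={a,b}  FIRST[A]={b}

FIRST(S) = ["a", "b"]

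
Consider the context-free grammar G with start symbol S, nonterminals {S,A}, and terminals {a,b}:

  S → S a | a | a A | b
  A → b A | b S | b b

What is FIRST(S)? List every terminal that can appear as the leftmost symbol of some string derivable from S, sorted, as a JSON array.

FIRST sets, iterate to fixpoint:
[1]
  A via A→b A: +{b}
  S via S→a: +{a}
  S via S→b: +{b}
  FIRST(S)={a,b}  FIRST(A)={b}
[2] done
  FIRST(S)={a,b}  FIRST(A)={b}

FIRST(S) = ["a", "b"]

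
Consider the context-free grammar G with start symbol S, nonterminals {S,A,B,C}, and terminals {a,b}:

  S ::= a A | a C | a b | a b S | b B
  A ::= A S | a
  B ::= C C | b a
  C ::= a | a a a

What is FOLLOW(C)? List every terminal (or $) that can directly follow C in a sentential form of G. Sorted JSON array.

Compute FIRST by fixpoint:
iter 1:
  A via A→a: +{a}
  B via B→b a: +{b}
  C via C→a: +{a}
  S via S→a A: +{a}
  S via S→b B: +{b}
  FIRST[S]={a,b}  FIRST[A]={a}  FIRST[B]={b}  FIRST[C]={a}
iter 2:
  B via B→C C: +{a}
  FIRST[S]={a,b}  FIRST[A]={a}  FIRST[B]={a,b}  FIRST[C]={a}
iter 3: (stable)
  FIRST[S]={a,b}  FIRST[A]={a}  FIRST[B]={a,b}  FIRST[C]={a}

Compute FOLLOW by fixpoint:
initialize: $ ∈ FOLLOW(S)
[1]
  A→A S: FOLLOW(A) ⊇ FIRST(S) = {a,b}; new: +{a,b}
  A→A S: FOLLOW(S) ⊇ FOLLOW(A) ⊇ {a,b}; new: +{a,b}
  B→C C: FOLLOW(C) ⊇ FIRST(C) = {a}; new: +{a}
  S→a A: FOLLOW(A) ⊇ FOLLOW(S) ⊇ {$,a,b}; new: +{$}
  S→a C: FOLLOW(C) ⊇ FOLLOW(S) ⊇ {$,a,b}; new: +{$,b}
  S→b B: FOLLOW(B) ⊇ FOLLOW(S) ⊇ {$,a,b}; new: +{$,a,b}
  FOLLOW[S]={$,a,b}  FOLLOW[A]={$,a,b}  FOLLOW[B]={$,a,b}  FOLLOW[C]={$,a,b}
[2] — fixpoint
  FOLLOW[S]={$,a,b}  FOLLOW[A]={$,a,b}  FOLLOW[B]={$,a,b}  FOLLOW[C]={$,a,b}

FOLLOW(C) = ["$", "a", "b"]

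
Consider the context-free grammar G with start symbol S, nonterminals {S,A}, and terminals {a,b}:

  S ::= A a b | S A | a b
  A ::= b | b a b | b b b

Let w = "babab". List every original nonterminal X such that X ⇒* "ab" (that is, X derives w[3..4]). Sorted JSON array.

Convert to CNF:
  S -> A X4 | S A | T1 T0
  A -> T0 X2 | T0 X3 | b
  T0 -> b
  T1 -> a
  X2 -> T1 T0
  X3 -> T0 T0
  X4 -> T1 T0

CYK fill — only the sub-triangle for w[3..4]:
  [3..3]={T1}  "a"  orig:{}
  [4..4]={A,T0}  "b"  orig:{A}
  [3..4]={S,X2,X4}  "ab"  orig:{S}

Original NTs in T[3,4] deriving "ab": ["S"]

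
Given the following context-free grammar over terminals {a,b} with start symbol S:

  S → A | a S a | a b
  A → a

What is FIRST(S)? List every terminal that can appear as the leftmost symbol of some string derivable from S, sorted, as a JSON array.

FIRST sets, iterate to fixpoint:
[1]
  A via A→a: +{a}
  S via S→A: +{a}
  FIRST(S)={a}  FIRST(A)={a}
[2] — fixpoint
  FIRST(S)={a}  FIRST(A)={a}

FIRST(S) = ["a"]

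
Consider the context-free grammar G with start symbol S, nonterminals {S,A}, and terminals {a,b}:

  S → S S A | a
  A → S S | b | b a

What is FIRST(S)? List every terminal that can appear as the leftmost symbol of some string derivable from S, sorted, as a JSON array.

FIRST iteration:
[1]
  A via A→b: +{b}
  S via S→a: +{a}
  S: {a}  A: {b}
[2]
  A via A→S S: +{a}
  S: {a}  A: {a,b}
[3] (stable)
  S: {a}  A: {a,b}

FIRST(S) = ["a"]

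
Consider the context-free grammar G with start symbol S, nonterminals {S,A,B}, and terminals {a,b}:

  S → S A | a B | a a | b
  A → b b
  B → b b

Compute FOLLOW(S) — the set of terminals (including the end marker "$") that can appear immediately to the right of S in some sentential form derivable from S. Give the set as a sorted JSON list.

FIRST iteration:
[1]
  A via A→b b: +{b}
  B via B→b b: +{b}
  S via S→a B: +{a}
  S via S→b: +{b}
  FIRST[S]={a,b}  FIRST[A]={b}  FIRST[B]={b}
[2] (stable)
  FIRST[S]={a,b}  FIRST[A]={b}  FIRST[B]={b}

Compute FOLLOW by fixpoint:
initialize: $ ∈ FOLLOW(S)
[1]
  S→S A: FOLLOW(S) ⊇ FIRST(A) = {b}; new: +{b}
  S→S A: FOLLOW(A) ⊇ FOLLOW(S) ⊇ {$,b}; new: +{$,b}
  S→a B: FOLLOW(B) ⊇ FOLLOW(S) ⊇ {$,b}; new: +{$,b}
  S: {$,b}  A: {$,b}  B: {$,b}
[2] — fixpoint
  S: {$,b}  A: {$,b}  B: {$,b}

FOLLOW(S) = ["$", "b"]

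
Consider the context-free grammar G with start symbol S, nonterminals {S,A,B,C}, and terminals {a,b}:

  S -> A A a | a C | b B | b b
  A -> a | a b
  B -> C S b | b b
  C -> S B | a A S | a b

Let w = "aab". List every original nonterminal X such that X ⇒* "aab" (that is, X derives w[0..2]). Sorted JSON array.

CNF form of G:
  S -> A X4 | T0 C | T1 B | T1 T1
  A -> T0 T1 | a
  B -> C X2 | T1 T1
  C -> S B | T0 T1 | T0 X3
  T0 -> a
  T1 -> b
  X2 -> S T1
  X3 -> A S
  X4 -> A T0

CYK table (by increasing span) (cells [i..j] with 0 ≤ i ≤ j ≤ 2 only):
  T[0,0] 'a' = {A,T0}  orig:{A}
  T[1,1] 'a' = {A,T0}  orig:{A}
  T[2,2] 'b' = {T1}  orig:{}
  T[0,1] 'aa' = {X4}  orig:{}
  T[1,2] 'ab' = {A,C}
  T[0,2] 'aab' = {S}

Original NTs in T[0,2] deriving "aab": ["S"]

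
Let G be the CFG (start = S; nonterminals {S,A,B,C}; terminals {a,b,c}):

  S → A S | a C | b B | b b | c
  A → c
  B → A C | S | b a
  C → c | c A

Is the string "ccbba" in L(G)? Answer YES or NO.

Convert to CNF:
  S -> A S | T0 C | T1 B | T1 T1 | c
  A -> c
  B -> A C | A S | T0 C | T1 B | T1 T0 | T1 T1 | c
  C -> T2 A | c
  T0 -> a
  T1 -> b
  T2 -> c

Fill CYK table bottom-up:
  cell(0,0) c: {A,B,C,S,T2}  orig:{A,B,C,S}
  cell(1,1) c: {A,B,C,S,T2}  orig:{A,B,C,S}
  cell(2,2) b: {T1}  orig:{}
  cell(3,3) b: {T1}  orig:{}
  cell(4,4) a: {T0}  orig:{}
  cell(0,1) cc: {B,C,S}
  cell(1,2) cb: ∅
  cell(2,3) bb: {B,S}
  cell(3,4) ba: {B}
  cell(0,2) ccb: ∅
  cell(1,3) cbb: {B,S}
  cell(2,4) bba: {B,S}
  cell(0,3) ccbb: {B,S}
  cell(1,4) cbba: {B,S}
  cell(0,4) ccbba: {B,S}

S ∈ T[0,4] ⇒ YES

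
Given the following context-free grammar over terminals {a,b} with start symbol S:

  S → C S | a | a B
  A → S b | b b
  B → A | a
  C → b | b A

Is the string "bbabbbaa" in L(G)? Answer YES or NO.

Convert to CNF:
  S -> C S | T1 B | a
  A -> S T0 | T0 T0
  B -> S T0 | T0 T0 | a
  C -> T0 A | b
  T0 -> b
  T1 -> a

Fill CYK table bottom-up:
  cell(0,0) b: {C,T0}  orig:{C}
  cell(1,1) b: {C,T0}  orig:{C}
  cell(2,2) a: {B,S,T1}  orig:{B,S}
  cell(3,3) b: {C,T0}  orig:{C}
  cell(4,4) b: {C,T0}  orig:{C}
  cell(5,5) b: {C,T0}  orig:{C}
  cell(6,6) a: {B,S,T1}  orig:{B,S}
  cell(7,7) a: {B,S,T1}  orig:{B,S}
  cell(0,1) bb: {A,B}
  cell(1,2) ba: {S}
  cell(2,3) ab: {A,B}
  cell(3,4) bb: {A,B}
  cell(4,5) bb: {A,B}
  cell(5,6) ba: {S}
  cell(6,7) aa: {S}
  cell(0,2) bba: {S}
  cell(1,3) bab: {A,B,C}
  cell(2,4) abb: {S}
  cell(3,5) bbb: {C}
  cell(4,6) bba: {S}
  cell(5,7) baa: {S}
  cell(0,3) bbab: {A,B,C}
  cell(1,4) babb: {S}
  cell(2,5) abbb: {A,B}
  cell(3,6) bbba: {S}
  cell(4,7) bbaa: {S}
  cell(0,4) bbabb: {S}
  cell(1,5) babbb: {A,B,C}
  cell(2,6) abbba: ∅
  cell(3,7) bbbaa: {S}
  cell(0,5) bbabbb: {A,B,C}
  cell(1,6) babbba: {S}
  cell(2,7) abbbaa: ∅
  cell(0,6) bbabbba: {S}
  cell(1,7) babbbaa: {S}
  cell(0,7) bbabbbaa: {S}

S ∈ T[0,7] ⇒ YES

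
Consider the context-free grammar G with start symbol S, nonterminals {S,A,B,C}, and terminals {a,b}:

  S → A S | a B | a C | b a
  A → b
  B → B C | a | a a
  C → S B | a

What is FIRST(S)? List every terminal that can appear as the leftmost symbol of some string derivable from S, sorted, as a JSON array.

Compute FIRST by fixpoint:
[1]
  A via A→b: +{b}
  B via B→a: +{a}
  C via C→a: +{a}
  S via S→A S: +{b}
  S via S→a B: +{a}
  FIRST(S)={a,b}  FIRST(A)={b}  FIRST(B)={a}  FIRST(C)={a}
[2]
  C via C→S B: +{b}
  FIRST(S)={a,b}  FIRST(A)={b}  FIRST(B)={a}  FIRST(C)={a,b}
[3] — fixpoint
  FIRST(S)={a,b}  FIRST(A)={b}  FIRST(B)={a}  FIRST(C)={a,b}

FIRST(S) = ["a", "b"]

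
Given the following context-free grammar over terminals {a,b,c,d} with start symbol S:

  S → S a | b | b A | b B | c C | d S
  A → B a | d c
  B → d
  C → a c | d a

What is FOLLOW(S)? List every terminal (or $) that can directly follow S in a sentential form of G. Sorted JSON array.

Compute FIRST by fixpoint:
[1]
  A via A→d c: +{d}
  B via B→d: +{d}
  C via C→a c: +{a}
  C via C→d a: +{d}
  S via S→b: +{b}
  S via S→c C: +{c}
  S via S→d S: +{d}
  FIRST(S)={b,c,d}  FIRST(A)={d}  FIRST(B)={d}  FIRST(C)={a,d}
[2] (no change)
  FIRST(S)={b,c,d}  FIRST(A)={d}  FIRST(B)={d}  FIRST(C)={a,d}

Compute FOLLOW by fixpoint:
initialize: $ ∈ FOLLOW(S)
iter 1:
  A→B a: FOLLOW(B) ⊇ FIRST(a) = {a}; new: +{a}
  S→S a: FOLLOW(S) ⊇ FIRST(a) = {a}; new: +{a}
  S→b A: FOLLOW(A) ⊇ FOLLOW(S) ⊇ {$,a}; new: +{$,a}
  S→b B: FOLLOW(B) ⊇ FOLLOW(S) ⊇ {$,a}; new: +{$}
  S→c C: FOLLOW(C) ⊇ FOLLOW(S) ⊇ {$,a}; new: +{$,a}
  S: {$,a}  A: {$,a}  B: {$,a}  C: {$,a}
iter 2: — fixpoint
  S: {$,a}  A: {$,a}  B: {$,a}  C: {$,a}

FOLLOW(S) = ["$", "a"]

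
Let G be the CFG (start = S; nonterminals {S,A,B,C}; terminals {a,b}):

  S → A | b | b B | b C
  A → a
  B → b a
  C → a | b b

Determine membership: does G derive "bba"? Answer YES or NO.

Convert to CNF:
  S -> T0 B | T0 C | a | b
  A -> a
  B -> T0 T1
  C -> T0 T0 | a
  T0 -> b
  T1 -> a

Fill CYK table bottom-up:
  cell(0,0) b: {S,T0}  orig:{S}
  cell(1,1) b: {S,T0}  orig:{S}
  cell(2,2) a: {A,C,S,T1}  orig:{A,C,S}
  cell(0,1) bb: {C}
  cell(1,2) ba: {B,S}
  cell(0,2) bba: {S}

S ∈ T[0,2] ⇒ YES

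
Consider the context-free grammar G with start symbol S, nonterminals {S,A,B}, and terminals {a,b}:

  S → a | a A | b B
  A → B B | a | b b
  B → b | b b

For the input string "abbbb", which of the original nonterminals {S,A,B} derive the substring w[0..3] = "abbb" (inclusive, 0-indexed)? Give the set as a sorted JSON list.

CNF form of G:
  S -> T0 B | T1 A | a
  A -> B B | T0 T0 | a
  B -> T0 T0 | b
  T0 -> b
  T1 -> a

Fill CYK table bottom-up (cells [i..j] with 0 ≤ i ≤ j ≤ 3 only):
  [0..0]={A,S,T1}  "a"  orig:{A,S}
  [1..1]={B,T0}  "b"  orig:{B}
  [2..2]={B,T0}  "b"  orig:{B}
  [3..3]={B,T0}  "b"  orig:{B}
  [0..1]=∅  "ab"
  [1..2]={A,B,S}  "bb"
  [2..3]={A,B,S}  "bb"
  [0..2]={S}  "abb"
  [1..3]={A,S}  "bbb"
  [0..3]={S}  "abbb"

Original NTs in T[0,3] deriving "abbb": ["S"]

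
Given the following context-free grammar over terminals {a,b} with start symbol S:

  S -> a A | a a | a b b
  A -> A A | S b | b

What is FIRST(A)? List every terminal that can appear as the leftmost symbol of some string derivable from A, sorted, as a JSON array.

FIRST iteration:
pass 1:
  A via A→b: +{b}
  S via S→a A: +{a}
  S: {a}  A: {b}
pass 2:
  A via A→S b: +{a}
  S: {a}  A: {a,b}
pass 3: — fixpoint
  S: {a}  A: {a,b}

FIRST(A) = ["a", "b"]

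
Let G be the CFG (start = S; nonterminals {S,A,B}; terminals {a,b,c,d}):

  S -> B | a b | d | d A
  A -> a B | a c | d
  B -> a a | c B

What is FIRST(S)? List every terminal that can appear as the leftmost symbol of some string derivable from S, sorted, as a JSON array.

Compute FIRST by fixpoint:
[1]
  A via A→a B: +{a}
  A via A→d: +{d}
  B via B→a a: +{a}
  B via B→c B: +{c}
  S via S→B: +{a,c}
  S via S→d: +{d}
  FIRST[S]={a,c,d}  FIRST[A]={a,d}  FIRST[B]={a,c}
[2] done
  FIRST[S]={a,c,d}  FIRST[A]={a,d}  FIRST[B]={a,c}

FIRST(S) = ["a", "c", "d"]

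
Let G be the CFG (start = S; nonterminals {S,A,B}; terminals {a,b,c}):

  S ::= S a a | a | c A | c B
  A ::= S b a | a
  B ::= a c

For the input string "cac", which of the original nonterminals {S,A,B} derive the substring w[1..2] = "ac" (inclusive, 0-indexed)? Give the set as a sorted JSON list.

CNF form of G:
  S -> S X4 | T2 A | T2 B | a
  A -> S X3 | a
  B -> T1 T2
  T0 -> b
  T1 -> a
  T2 -> c
  X3 -> T0 T1
  X4 -> T1 T1

CYK fill (cells [i..j] with 1 ≤ i ≤ j ≤ 2 only):
  T[1,1] 'a' = {A,S,T1}  orig:{A,S}
  T[2,2] 'c' = {T2}  orig:{}
  T[1,2] 'ac' = {B}

Original NTs in T[1,2] deriving "ac": ["B"]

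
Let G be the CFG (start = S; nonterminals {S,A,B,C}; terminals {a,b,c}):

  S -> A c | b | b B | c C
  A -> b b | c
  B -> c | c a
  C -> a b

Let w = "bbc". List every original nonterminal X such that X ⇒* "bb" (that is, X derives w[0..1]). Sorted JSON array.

Convert to CNF:
  S -> A T1 | T0 B | T1 C | b
  A -> T0 T0 | c
  B -> T1 T2 | c
  C -> T2 T0
  T0 -> b
  T1 -> c
  T2 -> a

CYK fill — only the sub-triangle for w[0..1]:
  [0..0]={S,T0}  "b"  orig:{S}
  [1..1]={S,T0}  "b"  orig:{S}
  [0..1]={A}  "bb"

Original NTs in T[0,1] deriving "bb": ["A"]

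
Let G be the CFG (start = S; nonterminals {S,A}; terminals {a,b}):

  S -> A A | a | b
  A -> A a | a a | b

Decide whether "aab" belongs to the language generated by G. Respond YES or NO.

Convert to CNF:
  S -> A A | a | b
  A -> A T0 | T0 T0 | b
  T0 -> a

Fill CYK table bottom-up:
  cell(0,0) a: {S,T0}  orig:{S}
  cell(1,1) a: {S,T0}  orig:{S}
  cell(2,2) b: {A,S}
  cell(0,1) aa: {A}
  cell(1,2) ab: ∅
  cell(0,2) aab: {S}

S ∈ T[0,2] ⇒ YES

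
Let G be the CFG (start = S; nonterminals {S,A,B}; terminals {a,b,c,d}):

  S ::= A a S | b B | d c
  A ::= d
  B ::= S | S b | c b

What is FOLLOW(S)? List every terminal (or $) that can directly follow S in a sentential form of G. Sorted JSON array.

FIRST sets, iterate to fixpoint:
pass 1:
  A via A→d: +{d}
  B via B→c b: +{c}
  S via S→A a S: +{d}
  S via S→b B: +{b}
  FIRST(S)={b,d}  FIRST(A)={d}  FIRST(B)={c}
pass 2:
  B via B→S: +{b,d}
  FIRST(S)={b,d}  FIRST(A)={d}  FIRST(B)={b,c,d}
pass 3: done
  FIRST(S)={b,d}  FIRST(A)={d}  FIRST(B)={b,c,d}

FOLLOW sets:
seed FOLLOW(S) with $
iter 1:
  B→S b: FOLLOW(S) ⊇ FIRST(b) = {b}; new: +{b}
  S→A a S: FOLLOW(A) ⊇ FIRST(a) = {a}; new: +{a}
  S→b B: FOLLOW(B) ⊇ FOLLOW(S) ⊇ {$,b}; new: +{$,b}
  S: {$,b}  A: {a}  B: {$,b}
iter 2: (no change)
  S: {$,b}  A: {a}  B: {$,b}

FOLLOW(S) = ["$", "b"]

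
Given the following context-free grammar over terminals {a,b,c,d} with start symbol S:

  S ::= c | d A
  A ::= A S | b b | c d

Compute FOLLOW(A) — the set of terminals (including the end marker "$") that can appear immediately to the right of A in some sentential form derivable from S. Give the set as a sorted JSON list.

FIRST sets, iterate to fixpoint:
pass 1:
  A via A→b b: +{b}
  A via A→c d: +{c}
  S via S→c: +{c}
  S via S→d A: +{d}
  FIRST[S]={c,d}  FIRST[A]={b,c}
pass 2: done
  FIRST[S]={c,d}  FIRST[A]={b,c}

FOLLOW iteration:
seed FOLLOW(S) with $
iter 1:
  A→A S: FOLLOW(A) ⊇ FIRST(S) = {c,d}; new: +{c,d}
  A→A S: FOLLOW(S) ⊇ FOLLOW(A) ⊇ {c,d}; new: +{c,d}
  S→d A: FOLLOW(A) ⊇ FOLLOW(S) ⊇ {$,c,d}; new: +{$}
  FOLLOW(S)={$,c,d}  FOLLOW(A)={$,c,d}
iter 2: — fixpoint
  FOLLOW(S)={$,c,d}  FOLLOW(A)={$,c,d}

FOLLOW(A) = ["$", "c", "d"]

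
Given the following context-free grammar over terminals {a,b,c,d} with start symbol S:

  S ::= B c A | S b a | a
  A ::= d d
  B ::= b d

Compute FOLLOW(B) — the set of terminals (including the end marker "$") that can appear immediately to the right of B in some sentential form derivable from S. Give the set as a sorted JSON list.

Compute FIRST by fixpoint:
iter 1:
  A via A→d d: +{d}
  B via B→b d: +{b}
  S via S→B c A: +{b}
  S via S→a: +{a}
  FIRST(S)={a,b}  FIRST(A)={d}  FIRST(B)={b}
iter 2: — fixpoint
  FIRST(S)={a,b}  FIRST(A)={d}  FIRST(B)={b}

Compute FOLLOW by fixpoint:
initialize: $ ∈ FOLLOW(S)
round 1:
  S→B c A: FOLLOW(B) ⊇ FIRST(c) = {c}; new: +{c}
  S→B c A: FOLLOW(A) ⊇ FOLLOW(S) ⊇ {$}; new: +{$}
  S→S b a: FOLLOW(S) ⊇ FIRST(b) = {b}; new: +{b}
  FOLLOW(S)={$,b}  FOLLOW(A)={$}  FOLLOW(B)={c}
round 2:
  S→B c A: FOLLOW(A) ⊇ FOLLOW(S) ⊇ {$,b}; new: +{b}
  FOLLOW(S)={$,b}  FOLLOW(A)={$,b}  FOLLOW(B)={c}
round 3: done
  FOLLOW(S)={$,b}  FOLLOW(A)={$,b}  FOLLOW(B)={c}

FOLLOW(B) = ["c"]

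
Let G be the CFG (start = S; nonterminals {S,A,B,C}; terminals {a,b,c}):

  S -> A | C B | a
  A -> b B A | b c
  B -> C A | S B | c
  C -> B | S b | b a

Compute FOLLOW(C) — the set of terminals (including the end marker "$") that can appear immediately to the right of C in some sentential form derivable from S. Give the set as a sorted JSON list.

Compute FIRST by fixpoint:
iter 1:
  A via A→b B A: +{b}
  B via B→c: +{c}
  C via C→B: +{c}
  C via C→b a: +{b}
  S via S→A: +{b}
  S via S→C B: +{c}
  S via S→a: +{a}
  FIRST[S]={a,b,c}  FIRST[A]={b}  FIRST[B]={c}  FIRST[C]={b,c}
iter 2:
  B via B→C A: +{b}
  B via B→S B: +{a}
  C via C→B: +{a}
  FIRST[S]={a,b,c}  FIRST[A]={b}  FIRST[B]={a,b,c}  FIRST[C]={a,b,c}
iter 3: (no change)
  FIRST[S]={a,b,c}  FIRST[A]={b}  FIRST[B]={a,b,c}  FIRST[C]={a,b,c}

FOLLOW iteration:
seed FOLLOW(S) with $
[1]
  A→b B A: FOLLOW(B) ⊇ FIRST(A) = {b}; new: +{b}
  B→C A: FOLLOW(C) ⊇ FIRST(A) = {b}; new: +{b}
  B→C A: FOLLOW(A) ⊇ FOLLOW(B) ⊇ {b}; new: +{b}
  B→S B: FOLLOW(S) ⊇ FIRST(B) = {a,b,c}; new: +{a,b,c}
  S→A: FOLLOW(A) ⊇ FOLLOW(S) ⊇ {$,a,b,c}; new: +{$,a,c}
  S→C B: FOLLOW(C) ⊇ FIRST(B) = {a,b,c}; new: +{a,c}
  S→C B: FOLLOW(B) ⊇ FOLLOW(S) ⊇ {$,a,b,c}; new: +{$,a,c}
  S: {$,a,b,c}  A: {$,a,b,c}  B: {$,a,b,c}  C: {a,b,c}
[2] (stable)
  S: {$,a,b,c}  A: {$,a,b,c}  B: {$,a,b,c}  C: {a,b,c}

FOLLOW(C) = ["a", "b", "c"]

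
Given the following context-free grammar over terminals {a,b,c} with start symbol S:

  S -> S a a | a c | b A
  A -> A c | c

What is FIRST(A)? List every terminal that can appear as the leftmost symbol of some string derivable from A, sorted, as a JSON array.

FIRST sets, iterate to fixpoint:
round 1:
  A via A→c: +{c}
  S via S→a c: +{a}
  S via S→b A: +{b}
  S: {a,b}  A: {c}
round 2: — fixpoint
  S: {a,b}  A: {c}

FIRST(A) = ["c"]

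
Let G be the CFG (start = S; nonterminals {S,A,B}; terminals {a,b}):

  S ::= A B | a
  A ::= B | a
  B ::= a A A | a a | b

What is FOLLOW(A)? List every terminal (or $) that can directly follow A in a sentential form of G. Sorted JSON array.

Compute FIRST by fixpoint:
[1]
  A via A→a: +{a}
  B via B→a A A: +{a}
  B via B→b: +{b}
  S via S→A B: +{a}
  S: {a}  A: {a}  B: {a,b}
[2]
  A via A→B: +{b}
  S via S→A B: +{b}
  S: {a,b}  A: {a,b}  B: {a,b}
[3] (no change)
  S: {a,b}  A: {a,b}  B: {a,b}

FOLLOW iteration:
FOLLOW(S) := {$}
iter 1:
  B→a A A: FOLLOW(A) ⊇ FIRST(A) = {a,b}; new: +{a,b}
  S→A B: FOLLOW(B) ⊇ FOLLOW(S) ⊇ {$}; new: +{$}
  S: {$}  A: {a,b}  B: {$}
iter 2:
  A→B: FOLLOW(B) ⊇ FOLLOW(A) ⊇ {a,b}; new: +{a,b}
  B→a A A: FOLLOW(A) ⊇ FOLLOW(B) ⊇ {$,a,b}; new: +{$}
  S: {$}  A: {$,a,b}  B: {$,a,b}
iter 3: (stable)
  S: {$}  A: {$,a,b}  B: {$,a,b}

FOLLOW(A) = ["$", "a", "b"]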